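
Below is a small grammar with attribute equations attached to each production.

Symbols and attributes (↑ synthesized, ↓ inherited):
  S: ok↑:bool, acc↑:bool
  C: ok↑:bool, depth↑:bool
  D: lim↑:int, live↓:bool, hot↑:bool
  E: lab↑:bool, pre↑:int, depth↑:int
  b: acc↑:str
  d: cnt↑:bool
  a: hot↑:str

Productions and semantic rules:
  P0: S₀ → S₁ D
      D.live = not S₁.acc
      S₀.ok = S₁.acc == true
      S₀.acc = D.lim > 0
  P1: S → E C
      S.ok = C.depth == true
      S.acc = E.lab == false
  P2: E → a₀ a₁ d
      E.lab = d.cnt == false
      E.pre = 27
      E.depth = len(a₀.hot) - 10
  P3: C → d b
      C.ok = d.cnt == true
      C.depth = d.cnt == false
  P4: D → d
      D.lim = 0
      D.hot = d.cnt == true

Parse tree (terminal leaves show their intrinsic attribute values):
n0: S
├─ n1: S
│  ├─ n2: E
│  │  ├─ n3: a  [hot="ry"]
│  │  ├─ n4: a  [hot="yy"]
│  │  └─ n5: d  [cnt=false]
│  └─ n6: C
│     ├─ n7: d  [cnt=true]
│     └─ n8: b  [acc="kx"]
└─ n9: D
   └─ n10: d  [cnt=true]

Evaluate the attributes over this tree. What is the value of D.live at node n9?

true

1. n3.hot = "ry"  [terminal]
2. n4.hot = "yy"  [terminal]
3. n5.cnt = false  [terminal]
4. n2.lab = true  [d.cnt == false]
5. n2.pre = 27  [27]
6. n2.depth = -8  [len(a₀.hot) - 10]
7. n7.cnt = true  [terminal]
8. n8.acc = "kx"  [terminal]
9. n6.ok = true  [d.cnt == true]
10. n6.depth = false  [d.cnt == false]
11. n1.ok = false  [C.depth == true]
12. n1.acc = false  [E.lab == false]
13. n9.live = true  [not S₁.acc]
14. n10.cnt = true  [terminal]
15. n9.lim = 0  [0]
16. n9.hot = true  [d.cnt == true]
17. n0.ok = false  [S₁.acc == true]
18. n0.acc = false  [D.lim > 0]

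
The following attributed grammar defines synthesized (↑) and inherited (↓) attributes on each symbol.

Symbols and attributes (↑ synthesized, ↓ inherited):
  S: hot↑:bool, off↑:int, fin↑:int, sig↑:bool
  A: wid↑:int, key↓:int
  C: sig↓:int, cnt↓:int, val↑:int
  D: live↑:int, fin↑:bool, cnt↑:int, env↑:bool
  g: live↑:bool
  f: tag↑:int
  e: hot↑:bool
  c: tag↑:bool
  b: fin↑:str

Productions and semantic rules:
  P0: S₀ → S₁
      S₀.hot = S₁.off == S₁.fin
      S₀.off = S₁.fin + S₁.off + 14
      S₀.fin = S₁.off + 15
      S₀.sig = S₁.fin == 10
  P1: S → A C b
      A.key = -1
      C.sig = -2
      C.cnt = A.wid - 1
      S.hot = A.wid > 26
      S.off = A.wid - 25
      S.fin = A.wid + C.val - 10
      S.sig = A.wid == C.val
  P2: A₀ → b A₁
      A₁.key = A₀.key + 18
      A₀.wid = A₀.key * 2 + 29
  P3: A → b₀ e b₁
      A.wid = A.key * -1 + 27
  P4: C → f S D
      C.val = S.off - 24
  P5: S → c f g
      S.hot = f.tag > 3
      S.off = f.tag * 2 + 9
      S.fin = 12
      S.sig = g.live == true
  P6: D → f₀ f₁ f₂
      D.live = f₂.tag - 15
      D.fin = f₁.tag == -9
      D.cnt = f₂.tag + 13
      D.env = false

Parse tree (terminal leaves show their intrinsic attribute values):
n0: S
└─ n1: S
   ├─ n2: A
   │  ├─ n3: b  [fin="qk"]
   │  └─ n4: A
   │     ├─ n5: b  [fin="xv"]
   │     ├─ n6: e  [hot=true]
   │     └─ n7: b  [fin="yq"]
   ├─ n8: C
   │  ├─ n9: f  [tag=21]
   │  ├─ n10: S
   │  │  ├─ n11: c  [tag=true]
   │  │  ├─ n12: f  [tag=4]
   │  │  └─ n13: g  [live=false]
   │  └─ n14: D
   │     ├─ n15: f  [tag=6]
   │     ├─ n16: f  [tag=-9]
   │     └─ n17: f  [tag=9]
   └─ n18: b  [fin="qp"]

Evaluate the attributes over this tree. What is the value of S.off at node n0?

1. n2.key = -1  [-1]
2. n3.fin = "qk"  [terminal]
3. n4.key = 17  [A₀.key + 18]
4. n5.fin = "xv"  [terminal]
5. n6.hot = true  [terminal]
6. n7.fin = "yq"  [terminal]
7. n4.wid = 10  [A.key * -1 + 27]
8. n2.wid = 27  [A₀.key * 2 + 29]
9. n8.sig = -2  [-2]
10. n8.cnt = 26  [A.wid - 1]
11. n9.tag = 21  [terminal]
12. n11.tag = true  [terminal]
13. n12.tag = 4  [terminal]
14. n13.live = false  [terminal]
15. n10.hot = true  [f.tag > 3]
16. n10.off = 17  [f.tag * 2 + 9]
17. n10.fin = 12  [12]
18. n10.sig = false  [g.live == true]
19. n15.tag = 6  [terminal]
20. n16.tag = -9  [terminal]
21. n17.tag = 9  [terminal]
22. n14.live = -6  [f₂.tag - 15]
23. n14.fin = true  [f₁.tag == -9]
24. n14.cnt = 22  [f₂.tag + 13]
25. n14.env = false  [false]
26. n8.val = -7  [S.off - 24]
27. n18.fin = "qp"  [terminal]
28. n1.hot = true  [A.wid > 26]
29. n1.off = 2  [A.wid - 25]
30. n1.fin = 10  [A.wid + C.val - 10]
31. n1.sig = false  [A.wid == C.val]
32. n0.hot = false  [S₁.off == S₁.fin]
33. n0.off = 26  [S₁.fin + S₁.off + 14]
34. n0.fin = 17  [S₁.off + 15]
35. n0.sig = true  [S₁.fin == 10]

26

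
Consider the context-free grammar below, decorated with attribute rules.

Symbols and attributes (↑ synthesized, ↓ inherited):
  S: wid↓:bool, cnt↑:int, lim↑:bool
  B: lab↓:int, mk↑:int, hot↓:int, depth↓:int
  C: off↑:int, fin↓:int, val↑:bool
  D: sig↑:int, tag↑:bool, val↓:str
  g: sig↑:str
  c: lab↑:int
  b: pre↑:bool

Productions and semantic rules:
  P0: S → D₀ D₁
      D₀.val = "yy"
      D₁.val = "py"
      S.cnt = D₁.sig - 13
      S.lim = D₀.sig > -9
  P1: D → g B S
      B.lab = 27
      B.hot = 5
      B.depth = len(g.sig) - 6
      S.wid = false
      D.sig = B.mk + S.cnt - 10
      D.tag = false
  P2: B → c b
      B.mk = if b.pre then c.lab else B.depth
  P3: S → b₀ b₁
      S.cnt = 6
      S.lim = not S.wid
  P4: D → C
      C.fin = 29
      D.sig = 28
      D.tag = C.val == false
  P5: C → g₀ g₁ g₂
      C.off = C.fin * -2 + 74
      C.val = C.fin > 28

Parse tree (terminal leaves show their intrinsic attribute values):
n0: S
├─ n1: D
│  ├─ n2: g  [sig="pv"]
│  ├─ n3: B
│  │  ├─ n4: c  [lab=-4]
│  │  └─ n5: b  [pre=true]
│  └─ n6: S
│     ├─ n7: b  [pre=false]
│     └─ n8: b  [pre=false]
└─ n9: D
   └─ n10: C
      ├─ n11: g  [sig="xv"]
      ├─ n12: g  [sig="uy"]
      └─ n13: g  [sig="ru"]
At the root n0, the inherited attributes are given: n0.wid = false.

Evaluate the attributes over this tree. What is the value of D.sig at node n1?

1. n0.wid = false  [given at root]
2. n1.val = "yy"  ["yy"]
3. n2.sig = "pv"  [terminal]
4. n3.lab = 27  [27]
5. n3.hot = 5  [5]
6. n3.depth = -4  [len(g.sig) - 6]
7. n4.lab = -4  [terminal]
8. n5.pre = true  [terminal]
9. n3.mk = -4  [if b.pre then c.lab else B.depth]
10. n6.wid = false  [false]
11. n7.pre = false  [terminal]
12. n8.pre = false  [terminal]
13. n6.cnt = 6  [6]
14. n6.lim = true  [not S.wid]
15. n1.sig = -8  [B.mk + S.cnt - 10]
16. n1.tag = false  [false]
17. n9.val = "py"  ["py"]
18. n10.fin = 29  [29]
19. n11.sig = "xv"  [terminal]
20. n12.sig = "uy"  [terminal]
21. n13.sig = "ru"  [terminal]
22. n10.off = 16  [C.fin * -2 + 74]
23. n10.val = true  [C.fin > 28]
24. n9.sig = 28  [28]
25. n9.tag = false  [C.val == false]
26. n0.cnt = 15  [D₁.sig - 13]
27. n0.lim = true  [D₀.sig > -9]

-8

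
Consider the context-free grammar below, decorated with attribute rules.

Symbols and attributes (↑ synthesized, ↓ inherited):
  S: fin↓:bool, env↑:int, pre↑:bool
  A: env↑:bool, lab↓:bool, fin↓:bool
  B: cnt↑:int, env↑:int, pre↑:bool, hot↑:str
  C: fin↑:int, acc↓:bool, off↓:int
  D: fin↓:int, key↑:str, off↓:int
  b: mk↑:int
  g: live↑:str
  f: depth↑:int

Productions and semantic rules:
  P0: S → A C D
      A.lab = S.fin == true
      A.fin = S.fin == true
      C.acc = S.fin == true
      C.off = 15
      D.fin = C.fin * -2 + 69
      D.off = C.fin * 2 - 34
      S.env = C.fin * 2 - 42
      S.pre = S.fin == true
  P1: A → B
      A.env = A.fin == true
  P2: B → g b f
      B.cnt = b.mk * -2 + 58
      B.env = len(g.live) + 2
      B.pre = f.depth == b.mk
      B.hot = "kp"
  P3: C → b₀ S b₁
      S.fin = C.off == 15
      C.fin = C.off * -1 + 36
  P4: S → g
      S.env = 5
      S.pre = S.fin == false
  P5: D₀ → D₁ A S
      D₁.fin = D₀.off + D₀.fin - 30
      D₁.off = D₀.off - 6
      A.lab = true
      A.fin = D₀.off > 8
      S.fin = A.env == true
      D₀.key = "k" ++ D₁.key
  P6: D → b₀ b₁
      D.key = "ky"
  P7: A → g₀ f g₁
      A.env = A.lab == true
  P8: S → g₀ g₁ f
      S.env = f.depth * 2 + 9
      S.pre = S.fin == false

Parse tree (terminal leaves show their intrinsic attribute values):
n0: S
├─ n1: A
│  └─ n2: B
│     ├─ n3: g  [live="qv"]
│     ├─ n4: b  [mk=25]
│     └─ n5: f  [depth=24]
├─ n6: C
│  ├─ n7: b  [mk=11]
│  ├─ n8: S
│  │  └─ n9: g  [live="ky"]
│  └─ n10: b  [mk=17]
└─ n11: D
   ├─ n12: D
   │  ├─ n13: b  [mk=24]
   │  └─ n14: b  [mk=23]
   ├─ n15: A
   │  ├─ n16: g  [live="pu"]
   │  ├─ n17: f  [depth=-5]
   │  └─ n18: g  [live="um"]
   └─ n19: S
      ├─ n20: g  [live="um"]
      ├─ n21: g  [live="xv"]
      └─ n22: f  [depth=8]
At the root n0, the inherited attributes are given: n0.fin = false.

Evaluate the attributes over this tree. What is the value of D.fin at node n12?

5

1. n0.fin = false  [given at root]
2. n1.lab = false  [S.fin == true]
3. n1.fin = false  [S.fin == true]
4. n3.live = "qv"  [terminal]
5. n4.mk = 25  [terminal]
6. n5.depth = 24  [terminal]
7. n2.cnt = 8  [b.mk * -2 + 58]
8. n2.env = 4  [len(g.live) + 2]
9. n2.pre = false  [f.depth == b.mk]
10. n2.hot = "kp"  ["kp"]
11. n1.env = false  [A.fin == true]
12. n6.acc = false  [S.fin == true]
13. n6.off = 15  [15]
14. n7.mk = 11  [terminal]
15. n8.fin = true  [C.off == 15]
16. n9.live = "ky"  [terminal]
17. n8.env = 5  [5]
18. n8.pre = false  [S.fin == false]
19. n10.mk = 17  [terminal]
20. n6.fin = 21  [C.off * -1 + 36]
21. n11.fin = 27  [C.fin * -2 + 69]
22. n11.off = 8  [C.fin * 2 - 34]
23. n12.fin = 5  [D₀.off + D₀.fin - 30]
24. n12.off = 2  [D₀.off - 6]
25. n13.mk = 24  [terminal]
26. n14.mk = 23  [terminal]
27. n12.key = "ky"  ["ky"]
28. n15.lab = true  [true]
29. n15.fin = false  [D₀.off > 8]
30. n16.live = "pu"  [terminal]
31. n17.depth = -5  [terminal]
32. n18.live = "um"  [terminal]
33. n15.env = true  [A.lab == true]
34. n19.fin = true  [A.env == true]
35. n20.live = "um"  [terminal]
36. n21.live = "xv"  [terminal]
37. n22.depth = 8  [terminal]
38. n19.env = 25  [f.depth * 2 + 9]
39. n19.pre = false  [S.fin == false]
40. n11.key = "kky"  ["k" ++ D₁.key]
41. n0.env = 0  [C.fin * 2 - 42]
42. n0.pre = false  [S.fin == true]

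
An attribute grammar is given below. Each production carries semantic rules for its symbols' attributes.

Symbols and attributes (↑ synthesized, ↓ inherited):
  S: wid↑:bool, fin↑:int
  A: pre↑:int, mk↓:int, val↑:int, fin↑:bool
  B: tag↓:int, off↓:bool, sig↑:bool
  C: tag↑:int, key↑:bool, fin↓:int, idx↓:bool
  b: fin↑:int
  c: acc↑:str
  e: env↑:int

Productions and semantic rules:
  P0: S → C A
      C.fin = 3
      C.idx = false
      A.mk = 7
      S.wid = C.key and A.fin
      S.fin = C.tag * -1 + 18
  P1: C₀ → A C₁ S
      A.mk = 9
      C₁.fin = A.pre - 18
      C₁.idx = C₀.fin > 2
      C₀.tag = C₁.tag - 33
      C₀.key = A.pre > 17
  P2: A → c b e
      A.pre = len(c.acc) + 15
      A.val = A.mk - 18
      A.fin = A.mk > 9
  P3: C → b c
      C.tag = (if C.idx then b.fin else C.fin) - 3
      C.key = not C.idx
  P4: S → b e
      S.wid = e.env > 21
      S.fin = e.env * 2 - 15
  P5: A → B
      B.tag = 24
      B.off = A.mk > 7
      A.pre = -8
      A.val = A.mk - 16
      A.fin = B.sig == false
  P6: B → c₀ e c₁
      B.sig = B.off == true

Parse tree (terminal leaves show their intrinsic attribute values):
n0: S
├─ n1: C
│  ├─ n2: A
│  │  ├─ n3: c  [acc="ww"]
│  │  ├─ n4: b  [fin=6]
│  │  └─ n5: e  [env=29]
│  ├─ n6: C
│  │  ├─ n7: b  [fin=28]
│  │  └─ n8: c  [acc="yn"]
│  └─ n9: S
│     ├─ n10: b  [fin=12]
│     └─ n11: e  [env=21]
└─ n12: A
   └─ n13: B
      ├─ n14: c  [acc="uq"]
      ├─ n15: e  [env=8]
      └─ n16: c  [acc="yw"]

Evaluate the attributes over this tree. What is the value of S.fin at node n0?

1. n1.fin = 3  [3]
2. n1.idx = false  [false]
3. n2.mk = 9  [9]
4. n3.acc = "ww"  [terminal]
5. n4.fin = 6  [terminal]
6. n5.env = 29  [terminal]
7. n2.pre = 17  [len(c.acc) + 15]
8. n2.val = -9  [A.mk - 18]
9. n2.fin = false  [A.mk > 9]
10. n6.fin = -1  [A.pre - 18]
11. n6.idx = true  [C₀.fin > 2]
12. n7.fin = 28  [terminal]
13. n8.acc = "yn"  [terminal]
14. n6.tag = 25  [(if C.idx then b.fin else C.fin) - 3]
15. n6.key = false  [not C.idx]
16. n10.fin = 12  [terminal]
17. n11.env = 21  [terminal]
18. n9.wid = false  [e.env > 21]
19. n9.fin = 27  [e.env * 2 - 15]
20. n1.tag = -8  [C₁.tag - 33]
21. n1.key = false  [A.pre > 17]
22. n12.mk = 7  [7]
23. n13.tag = 24  [24]
24. n13.off = false  [A.mk > 7]
25. n14.acc = "uq"  [terminal]
26. n15.env = 8  [terminal]
27. n16.acc = "yw"  [terminal]
28. n13.sig = false  [B.off == true]
29. n12.pre = -8  [-8]
30. n12.val = -9  [A.mk - 16]
31. n12.fin = true  [B.sig == false]
32. n0.wid = false  [C.key and A.fin]
33. n0.fin = 26  [C.tag * -1 + 18]

26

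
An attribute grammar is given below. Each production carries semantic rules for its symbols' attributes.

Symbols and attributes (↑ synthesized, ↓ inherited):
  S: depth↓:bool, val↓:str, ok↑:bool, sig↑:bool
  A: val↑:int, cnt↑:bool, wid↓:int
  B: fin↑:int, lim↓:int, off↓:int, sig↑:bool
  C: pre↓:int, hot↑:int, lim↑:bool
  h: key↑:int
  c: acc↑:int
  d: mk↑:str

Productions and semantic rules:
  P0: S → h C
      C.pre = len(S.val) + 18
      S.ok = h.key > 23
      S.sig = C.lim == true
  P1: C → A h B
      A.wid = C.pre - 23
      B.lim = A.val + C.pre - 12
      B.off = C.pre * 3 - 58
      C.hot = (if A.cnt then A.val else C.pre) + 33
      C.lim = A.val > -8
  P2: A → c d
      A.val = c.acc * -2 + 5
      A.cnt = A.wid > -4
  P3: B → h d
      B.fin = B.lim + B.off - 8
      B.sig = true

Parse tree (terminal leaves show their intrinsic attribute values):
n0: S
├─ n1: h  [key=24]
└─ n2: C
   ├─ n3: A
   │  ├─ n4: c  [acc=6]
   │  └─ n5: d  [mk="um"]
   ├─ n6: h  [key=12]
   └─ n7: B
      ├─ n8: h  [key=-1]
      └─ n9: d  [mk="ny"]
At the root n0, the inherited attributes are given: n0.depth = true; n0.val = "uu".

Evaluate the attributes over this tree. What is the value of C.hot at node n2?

1. n0.depth = true  [given at root]
2. n0.val = "uu"  [given at root]
3. n1.key = 24  [terminal]
4. n2.pre = 20  [len(S.val) + 18]
5. n3.wid = -3  [C.pre - 23]
6. n4.acc = 6  [terminal]
7. n5.mk = "um"  [terminal]
8. n3.val = -7  [c.acc * -2 + 5]
9. n3.cnt = true  [A.wid > -4]
10. n6.key = 12  [terminal]
11. n7.lim = 1  [A.val + C.pre - 12]
12. n7.off = 2  [C.pre * 3 - 58]
13. n8.key = -1  [terminal]
14. n9.mk = "ny"  [terminal]
15. n7.fin = -5  [B.lim + B.off - 8]
16. n7.sig = true  [true]
17. n2.hot = 26  [(if A.cnt then A.val else C.pre) + 33]
18. n2.lim = true  [A.val > -8]
19. n0.ok = true  [h.key > 23]
20. n0.sig = true  [C.lim == true]

26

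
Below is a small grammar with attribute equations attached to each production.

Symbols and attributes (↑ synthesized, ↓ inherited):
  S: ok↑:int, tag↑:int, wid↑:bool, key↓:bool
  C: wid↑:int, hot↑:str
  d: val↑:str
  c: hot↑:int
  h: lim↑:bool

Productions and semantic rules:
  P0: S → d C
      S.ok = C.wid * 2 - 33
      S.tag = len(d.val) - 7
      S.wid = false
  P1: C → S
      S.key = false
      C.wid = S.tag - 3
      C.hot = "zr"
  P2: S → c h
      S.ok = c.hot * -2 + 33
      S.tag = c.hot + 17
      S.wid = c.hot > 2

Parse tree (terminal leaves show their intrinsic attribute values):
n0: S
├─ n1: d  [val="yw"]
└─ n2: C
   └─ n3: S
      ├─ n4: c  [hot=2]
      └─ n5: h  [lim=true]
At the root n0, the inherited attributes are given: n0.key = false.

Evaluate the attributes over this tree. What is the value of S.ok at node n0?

-1

1. n0.key = false  [given at root]
2. n1.val = "yw"  [terminal]
3. n3.key = false  [false]
4. n4.hot = 2  [terminal]
5. n5.lim = true  [terminal]
6. n3.ok = 29  [c.hot * -2 + 33]
7. n3.tag = 19  [c.hot + 17]
8. n3.wid = false  [c.hot > 2]
9. n2.wid = 16  [S.tag - 3]
10. n2.hot = "zr"  ["zr"]
11. n0.ok = -1  [C.wid * 2 - 33]
12. n0.tag = -5  [len(d.val) - 7]
13. n0.wid = false  [false]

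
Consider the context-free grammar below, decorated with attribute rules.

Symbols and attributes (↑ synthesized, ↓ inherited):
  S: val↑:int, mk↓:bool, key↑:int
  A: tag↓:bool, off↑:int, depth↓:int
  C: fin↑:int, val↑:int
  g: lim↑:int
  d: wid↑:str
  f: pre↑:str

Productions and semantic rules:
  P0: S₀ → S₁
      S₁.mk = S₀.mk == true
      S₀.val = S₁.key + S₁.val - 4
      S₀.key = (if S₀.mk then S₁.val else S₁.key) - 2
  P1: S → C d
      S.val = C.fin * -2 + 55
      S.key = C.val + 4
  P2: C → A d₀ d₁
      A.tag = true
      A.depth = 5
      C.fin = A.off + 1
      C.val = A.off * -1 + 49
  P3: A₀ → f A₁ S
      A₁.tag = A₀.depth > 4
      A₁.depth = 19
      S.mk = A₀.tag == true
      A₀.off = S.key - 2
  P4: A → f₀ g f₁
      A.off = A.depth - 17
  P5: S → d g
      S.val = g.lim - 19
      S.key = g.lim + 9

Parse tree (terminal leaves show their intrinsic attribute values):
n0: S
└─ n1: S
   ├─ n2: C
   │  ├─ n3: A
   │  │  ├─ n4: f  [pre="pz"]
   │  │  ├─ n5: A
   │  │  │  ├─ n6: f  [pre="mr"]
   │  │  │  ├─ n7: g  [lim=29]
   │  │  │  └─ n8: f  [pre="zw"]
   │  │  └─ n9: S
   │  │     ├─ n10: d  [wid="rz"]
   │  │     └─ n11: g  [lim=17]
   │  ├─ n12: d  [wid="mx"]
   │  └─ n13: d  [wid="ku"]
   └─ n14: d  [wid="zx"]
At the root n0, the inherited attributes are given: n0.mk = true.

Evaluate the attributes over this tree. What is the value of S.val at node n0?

1. n0.mk = true  [given at root]
2. n1.mk = true  [S₀.mk == true]
3. n3.tag = true  [true]
4. n3.depth = 5  [5]
5. n4.pre = "pz"  [terminal]
6. n5.tag = true  [A₀.depth > 4]
7. n5.depth = 19  [19]
8. n6.pre = "mr"  [terminal]
9. n7.lim = 29  [terminal]
10. n8.pre = "zw"  [terminal]
11. n5.off = 2  [A.depth - 17]
12. n9.mk = true  [A₀.tag == true]
13. n10.wid = "rz"  [terminal]
14. n11.lim = 17  [terminal]
15. n9.val = -2  [g.lim - 19]
16. n9.key = 26  [g.lim + 9]
17. n3.off = 24  [S.key - 2]
18. n12.wid = "mx"  [terminal]
19. n13.wid = "ku"  [terminal]
20. n2.fin = 25  [A.off + 1]
21. n2.val = 25  [A.off * -1 + 49]
22. n14.wid = "zx"  [terminal]
23. n1.val = 5  [C.fin * -2 + 55]
24. n1.key = 29  [C.val + 4]
25. n0.val = 30  [S₁.key + S₁.val - 4]
26. n0.key = 3  [(if S₀.mk then S₁.val else S₁.key) - 2]

30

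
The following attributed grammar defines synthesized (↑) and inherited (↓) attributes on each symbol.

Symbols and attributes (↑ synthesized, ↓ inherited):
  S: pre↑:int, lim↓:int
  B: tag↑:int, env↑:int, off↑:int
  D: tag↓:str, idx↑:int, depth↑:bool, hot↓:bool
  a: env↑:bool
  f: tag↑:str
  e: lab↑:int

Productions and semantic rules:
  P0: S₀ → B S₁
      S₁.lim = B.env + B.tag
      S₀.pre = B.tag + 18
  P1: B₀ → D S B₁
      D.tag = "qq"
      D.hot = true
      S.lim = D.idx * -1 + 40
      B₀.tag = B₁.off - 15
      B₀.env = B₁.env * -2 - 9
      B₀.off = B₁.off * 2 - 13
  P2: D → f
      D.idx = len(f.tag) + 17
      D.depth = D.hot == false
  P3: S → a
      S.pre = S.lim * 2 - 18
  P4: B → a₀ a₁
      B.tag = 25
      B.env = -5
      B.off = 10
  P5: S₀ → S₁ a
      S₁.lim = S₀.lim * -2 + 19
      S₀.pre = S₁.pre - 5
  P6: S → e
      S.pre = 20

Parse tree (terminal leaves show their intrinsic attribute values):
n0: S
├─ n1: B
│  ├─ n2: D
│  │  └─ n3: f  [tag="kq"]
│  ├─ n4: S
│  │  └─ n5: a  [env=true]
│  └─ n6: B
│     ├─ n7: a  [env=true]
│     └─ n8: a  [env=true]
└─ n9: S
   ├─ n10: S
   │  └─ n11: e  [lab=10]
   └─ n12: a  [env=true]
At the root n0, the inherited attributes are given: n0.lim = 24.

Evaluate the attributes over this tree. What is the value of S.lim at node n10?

1. n0.lim = 24  [given at root]
2. n2.tag = "qq"  ["qq"]
3. n2.hot = true  [true]
4. n3.tag = "kq"  [terminal]
5. n2.idx = 19  [len(f.tag) + 17]
6. n2.depth = false  [D.hot == false]
7. n4.lim = 21  [D.idx * -1 + 40]
8. n5.env = true  [terminal]
9. n4.pre = 24  [S.lim * 2 - 18]
10. n7.env = true  [terminal]
11. n8.env = true  [terminal]
12. n6.tag = 25  [25]
13. n6.env = -5  [-5]
14. n6.off = 10  [10]
15. n1.tag = -5  [B₁.off - 15]
16. n1.env = 1  [B₁.env * -2 - 9]
17. n1.off = 7  [B₁.off * 2 - 13]
18. n9.lim = -4  [B.env + B.tag]
19. n10.lim = 27  [S₀.lim * -2 + 19]
20. n11.lab = 10  [terminal]
21. n10.pre = 20  [20]
22. n12.env = true  [terminal]
23. n9.pre = 15  [S₁.pre - 5]
24. n0.pre = 13  [B.tag + 18]

27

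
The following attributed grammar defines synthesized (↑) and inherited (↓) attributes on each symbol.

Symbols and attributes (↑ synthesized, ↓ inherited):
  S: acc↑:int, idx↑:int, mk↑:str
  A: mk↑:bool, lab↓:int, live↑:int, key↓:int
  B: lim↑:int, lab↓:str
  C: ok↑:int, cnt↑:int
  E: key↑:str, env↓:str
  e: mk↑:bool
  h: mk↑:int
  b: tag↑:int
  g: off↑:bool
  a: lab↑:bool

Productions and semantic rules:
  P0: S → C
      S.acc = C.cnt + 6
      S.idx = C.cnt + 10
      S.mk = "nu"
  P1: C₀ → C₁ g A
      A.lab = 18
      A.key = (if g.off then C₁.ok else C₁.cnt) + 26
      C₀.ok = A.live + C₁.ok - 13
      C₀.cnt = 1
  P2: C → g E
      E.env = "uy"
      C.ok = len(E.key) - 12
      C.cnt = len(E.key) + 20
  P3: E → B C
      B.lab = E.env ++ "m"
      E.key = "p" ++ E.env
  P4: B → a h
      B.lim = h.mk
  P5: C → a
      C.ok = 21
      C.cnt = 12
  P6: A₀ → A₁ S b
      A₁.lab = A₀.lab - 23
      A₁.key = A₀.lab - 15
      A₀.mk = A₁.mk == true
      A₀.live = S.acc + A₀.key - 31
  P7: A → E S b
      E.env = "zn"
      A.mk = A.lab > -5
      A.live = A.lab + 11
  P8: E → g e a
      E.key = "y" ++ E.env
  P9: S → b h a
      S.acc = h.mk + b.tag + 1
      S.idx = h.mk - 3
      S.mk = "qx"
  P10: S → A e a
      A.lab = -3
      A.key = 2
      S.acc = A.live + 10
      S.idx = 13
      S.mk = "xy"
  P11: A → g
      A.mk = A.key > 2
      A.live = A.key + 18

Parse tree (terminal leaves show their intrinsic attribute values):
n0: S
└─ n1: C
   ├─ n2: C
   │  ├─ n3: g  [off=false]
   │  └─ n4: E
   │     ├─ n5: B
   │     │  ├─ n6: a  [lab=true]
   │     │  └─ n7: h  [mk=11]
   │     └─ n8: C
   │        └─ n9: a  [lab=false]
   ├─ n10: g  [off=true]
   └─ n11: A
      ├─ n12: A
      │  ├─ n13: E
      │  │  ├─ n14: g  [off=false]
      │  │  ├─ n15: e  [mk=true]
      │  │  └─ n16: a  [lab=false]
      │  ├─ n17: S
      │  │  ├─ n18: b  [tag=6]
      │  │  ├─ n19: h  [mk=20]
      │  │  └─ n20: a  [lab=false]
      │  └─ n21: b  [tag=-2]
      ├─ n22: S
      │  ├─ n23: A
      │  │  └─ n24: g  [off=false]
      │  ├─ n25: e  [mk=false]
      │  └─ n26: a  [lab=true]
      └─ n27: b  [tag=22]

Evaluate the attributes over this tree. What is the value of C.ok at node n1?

1. n3.off = false  [terminal]
2. n4.env = "uy"  ["uy"]
3. n5.lab = "uym"  [E.env ++ "m"]
4. n6.lab = true  [terminal]
5. n7.mk = 11  [terminal]
6. n5.lim = 11  [h.mk]
7. n9.lab = false  [terminal]
8. n8.ok = 21  [21]
9. n8.cnt = 12  [12]
10. n4.key = "puy"  ["p" ++ E.env]
11. n2.ok = -9  [len(E.key) - 12]
12. n2.cnt = 23  [len(E.key) + 20]
13. n10.off = true  [terminal]
14. n11.lab = 18  [18]
15. n11.key = 17  [(if g.off then C₁.ok else C₁.cnt) + 26]
16. n12.lab = -5  [A₀.lab - 23]
17. n12.key = 3  [A₀.lab - 15]
18. n13.env = "zn"  ["zn"]
19. n14.off = false  [terminal]
20. n15.mk = true  [terminal]
21. n16.lab = false  [terminal]
22. n13.key = "yzn"  ["y" ++ E.env]
23. n18.tag = 6  [terminal]
24. n19.mk = 20  [terminal]
25. n20.lab = false  [terminal]
26. n17.acc = 27  [h.mk + b.tag + 1]
27. n17.idx = 17  [h.mk - 3]
28. n17.mk = "qx"  ["qx"]
29. n21.tag = -2  [terminal]
30. n12.mk = false  [A.lab > -5]
31. n12.live = 6  [A.lab + 11]
32. n23.lab = -3  [-3]
33. n23.key = 2  [2]
34. n24.off = false  [terminal]
35. n23.mk = false  [A.key > 2]
36. n23.live = 20  [A.key + 18]
37. n25.mk = false  [terminal]
38. n26.lab = true  [terminal]
39. n22.acc = 30  [A.live + 10]
40. n22.idx = 13  [13]
41. n22.mk = "xy"  ["xy"]
42. n27.tag = 22  [terminal]
43. n11.mk = false  [A₁.mk == true]
44. n11.live = 16  [S.acc + A₀.key - 31]
45. n1.ok = -6  [A.live + C₁.ok - 13]
46. n1.cnt = 1  [1]
47. n0.acc = 7  [C.cnt + 6]
48. n0.idx = 11  [C.cnt + 10]
49. n0.mk = "nu"  ["nu"]

-6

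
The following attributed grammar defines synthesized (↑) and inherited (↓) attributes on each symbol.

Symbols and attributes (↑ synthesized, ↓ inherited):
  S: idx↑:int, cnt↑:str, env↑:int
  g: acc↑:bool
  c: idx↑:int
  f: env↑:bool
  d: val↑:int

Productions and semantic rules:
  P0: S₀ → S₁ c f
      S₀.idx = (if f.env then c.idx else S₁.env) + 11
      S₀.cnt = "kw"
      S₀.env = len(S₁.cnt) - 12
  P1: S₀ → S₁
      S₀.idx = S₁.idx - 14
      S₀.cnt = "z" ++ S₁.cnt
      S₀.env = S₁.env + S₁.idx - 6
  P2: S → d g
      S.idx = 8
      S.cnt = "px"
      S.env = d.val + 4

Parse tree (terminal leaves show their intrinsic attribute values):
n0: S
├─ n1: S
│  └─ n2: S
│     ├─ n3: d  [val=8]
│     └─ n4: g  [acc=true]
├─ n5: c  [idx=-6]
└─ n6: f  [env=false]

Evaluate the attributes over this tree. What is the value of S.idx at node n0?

25

1. n3.val = 8  [terminal]
2. n4.acc = true  [terminal]
3. n2.idx = 8  [8]
4. n2.cnt = "px"  ["px"]
5. n2.env = 12  [d.val + 4]
6. n1.idx = -6  [S₁.idx - 14]
7. n1.cnt = "zpx"  ["z" ++ S₁.cnt]
8. n1.env = 14  [S₁.env + S₁.idx - 6]
9. n5.idx = -6  [terminal]
10. n6.env = false  [terminal]
11. n0.idx = 25  [(if f.env then c.idx else S₁.env) + 11]
12. n0.cnt = "kw"  ["kw"]
13. n0.env = -9  [len(S₁.cnt) - 12]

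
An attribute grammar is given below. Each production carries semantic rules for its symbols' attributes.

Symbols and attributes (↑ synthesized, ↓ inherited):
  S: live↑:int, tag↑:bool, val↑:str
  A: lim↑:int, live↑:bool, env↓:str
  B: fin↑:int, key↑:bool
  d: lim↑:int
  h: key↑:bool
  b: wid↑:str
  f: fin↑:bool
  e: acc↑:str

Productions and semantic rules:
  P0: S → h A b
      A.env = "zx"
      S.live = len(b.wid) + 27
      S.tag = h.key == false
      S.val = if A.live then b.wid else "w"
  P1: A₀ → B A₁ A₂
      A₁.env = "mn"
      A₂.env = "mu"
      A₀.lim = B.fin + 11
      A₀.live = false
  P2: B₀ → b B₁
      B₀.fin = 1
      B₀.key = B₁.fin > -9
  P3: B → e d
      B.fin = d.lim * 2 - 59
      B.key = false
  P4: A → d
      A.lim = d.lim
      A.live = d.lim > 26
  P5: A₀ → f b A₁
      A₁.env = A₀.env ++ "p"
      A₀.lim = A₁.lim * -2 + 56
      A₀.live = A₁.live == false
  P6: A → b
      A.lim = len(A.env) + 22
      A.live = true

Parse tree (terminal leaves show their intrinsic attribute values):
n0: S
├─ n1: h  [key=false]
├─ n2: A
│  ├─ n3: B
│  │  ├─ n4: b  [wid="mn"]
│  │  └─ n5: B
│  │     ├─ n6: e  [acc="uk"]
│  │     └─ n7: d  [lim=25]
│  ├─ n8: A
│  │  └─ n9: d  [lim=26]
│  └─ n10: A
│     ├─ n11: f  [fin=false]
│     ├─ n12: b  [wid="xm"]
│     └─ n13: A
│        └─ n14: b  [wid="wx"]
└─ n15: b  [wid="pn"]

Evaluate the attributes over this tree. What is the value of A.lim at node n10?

1. n1.key = false  [terminal]
2. n2.env = "zx"  ["zx"]
3. n4.wid = "mn"  [terminal]
4. n6.acc = "uk"  [terminal]
5. n7.lim = 25  [terminal]
6. n5.fin = -9  [d.lim * 2 - 59]
7. n5.key = false  [false]
8. n3.fin = 1  [1]
9. n3.key = false  [B₁.fin > -9]
10. n8.env = "mn"  ["mn"]
11. n9.lim = 26  [terminal]
12. n8.lim = 26  [d.lim]
13. n8.live = false  [d.lim > 26]
14. n10.env = "mu"  ["mu"]
15. n11.fin = false  [terminal]
16. n12.wid = "xm"  [terminal]
17. n13.env = "mup"  [A₀.env ++ "p"]
18. n14.wid = "wx"  [terminal]
19. n13.lim = 25  [len(A.env) + 22]
20. n13.live = true  [true]
21. n10.lim = 6  [A₁.lim * -2 + 56]
22. n10.live = false  [A₁.live == false]
23. n2.lim = 12  [B.fin + 11]
24. n2.live = false  [false]
25. n15.wid = "pn"  [terminal]
26. n0.live = 29  [len(b.wid) + 27]
27. n0.tag = true  [h.key == false]
28. n0.val = "w"  [if A.live then b.wid else "w"]

6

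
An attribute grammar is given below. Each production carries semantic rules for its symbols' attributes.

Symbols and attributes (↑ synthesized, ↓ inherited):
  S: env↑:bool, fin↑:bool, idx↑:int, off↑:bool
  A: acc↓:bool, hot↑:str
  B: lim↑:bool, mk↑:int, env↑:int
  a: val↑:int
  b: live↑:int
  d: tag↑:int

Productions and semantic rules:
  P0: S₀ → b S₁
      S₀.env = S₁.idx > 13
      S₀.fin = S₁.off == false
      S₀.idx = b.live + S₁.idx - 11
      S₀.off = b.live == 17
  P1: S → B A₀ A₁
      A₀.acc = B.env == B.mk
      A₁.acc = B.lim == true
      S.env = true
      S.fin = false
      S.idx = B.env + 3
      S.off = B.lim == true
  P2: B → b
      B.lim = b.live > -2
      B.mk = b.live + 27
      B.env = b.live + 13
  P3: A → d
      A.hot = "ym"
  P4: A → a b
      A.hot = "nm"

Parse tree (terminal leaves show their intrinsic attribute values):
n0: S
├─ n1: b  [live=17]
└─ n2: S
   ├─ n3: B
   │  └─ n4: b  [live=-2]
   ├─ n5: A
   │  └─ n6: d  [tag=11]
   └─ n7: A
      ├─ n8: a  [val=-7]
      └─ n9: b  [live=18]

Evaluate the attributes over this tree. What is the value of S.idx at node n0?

1. n1.live = 17  [terminal]
2. n4.live = -2  [terminal]
3. n3.lim = false  [b.live > -2]
4. n3.mk = 25  [b.live + 27]
5. n3.env = 11  [b.live + 13]
6. n5.acc = false  [B.env == B.mk]
7. n6.tag = 11  [terminal]
8. n5.hot = "ym"  ["ym"]
9. n7.acc = false  [B.lim == true]
10. n8.val = -7  [terminal]
11. n9.live = 18  [terminal]
12. n7.hot = "nm"  ["nm"]
13. n2.env = true  [true]
14. n2.fin = false  [false]
15. n2.idx = 14  [B.env + 3]
16. n2.off = false  [B.lim == true]
17. n0.env = true  [S₁.idx > 13]
18. n0.fin = true  [S₁.off == false]
19. n0.idx = 20  [b.live + S₁.idx - 11]
20. n0.off = true  [b.live == 17]

20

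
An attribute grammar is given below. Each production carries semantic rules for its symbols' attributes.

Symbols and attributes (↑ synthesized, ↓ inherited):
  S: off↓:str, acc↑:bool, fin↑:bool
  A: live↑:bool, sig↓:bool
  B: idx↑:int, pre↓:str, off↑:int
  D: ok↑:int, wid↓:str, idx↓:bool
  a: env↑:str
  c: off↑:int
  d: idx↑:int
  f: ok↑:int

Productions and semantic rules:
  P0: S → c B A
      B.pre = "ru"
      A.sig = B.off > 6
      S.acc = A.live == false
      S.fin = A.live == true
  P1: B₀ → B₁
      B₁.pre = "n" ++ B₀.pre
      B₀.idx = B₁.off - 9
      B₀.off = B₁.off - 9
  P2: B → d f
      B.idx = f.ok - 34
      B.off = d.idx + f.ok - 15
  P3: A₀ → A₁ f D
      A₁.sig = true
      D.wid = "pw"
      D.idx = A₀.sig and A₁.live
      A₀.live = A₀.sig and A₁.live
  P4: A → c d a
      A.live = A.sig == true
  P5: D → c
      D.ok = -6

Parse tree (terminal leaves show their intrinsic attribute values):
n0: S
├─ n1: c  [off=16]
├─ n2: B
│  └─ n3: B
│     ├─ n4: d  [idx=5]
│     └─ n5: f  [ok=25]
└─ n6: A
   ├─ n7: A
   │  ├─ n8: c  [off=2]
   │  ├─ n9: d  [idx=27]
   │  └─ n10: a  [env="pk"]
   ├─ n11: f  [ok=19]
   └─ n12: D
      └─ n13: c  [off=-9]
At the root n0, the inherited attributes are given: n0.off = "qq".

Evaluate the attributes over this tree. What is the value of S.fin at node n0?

false

1. n0.off = "qq"  [given at root]
2. n1.off = 16  [terminal]
3. n2.pre = "ru"  ["ru"]
4. n3.pre = "nru"  ["n" ++ B₀.pre]
5. n4.idx = 5  [terminal]
6. n5.ok = 25  [terminal]
7. n3.idx = -9  [f.ok - 34]
8. n3.off = 15  [d.idx + f.ok - 15]
9. n2.idx = 6  [B₁.off - 9]
10. n2.off = 6  [B₁.off - 9]
11. n6.sig = false  [B.off > 6]
12. n7.sig = true  [true]
13. n8.off = 2  [terminal]
14. n9.idx = 27  [terminal]
15. n10.env = "pk"  [terminal]
16. n7.live = true  [A.sig == true]
17. n11.ok = 19  [terminal]
18. n12.wid = "pw"  ["pw"]
19. n12.idx = false  [A₀.sig and A₁.live]
20. n13.off = -9  [terminal]
21. n12.ok = -6  [-6]
22. n6.live = false  [A₀.sig and A₁.live]
23. n0.acc = true  [A.live == false]
24. n0.fin = false  [A.live == true]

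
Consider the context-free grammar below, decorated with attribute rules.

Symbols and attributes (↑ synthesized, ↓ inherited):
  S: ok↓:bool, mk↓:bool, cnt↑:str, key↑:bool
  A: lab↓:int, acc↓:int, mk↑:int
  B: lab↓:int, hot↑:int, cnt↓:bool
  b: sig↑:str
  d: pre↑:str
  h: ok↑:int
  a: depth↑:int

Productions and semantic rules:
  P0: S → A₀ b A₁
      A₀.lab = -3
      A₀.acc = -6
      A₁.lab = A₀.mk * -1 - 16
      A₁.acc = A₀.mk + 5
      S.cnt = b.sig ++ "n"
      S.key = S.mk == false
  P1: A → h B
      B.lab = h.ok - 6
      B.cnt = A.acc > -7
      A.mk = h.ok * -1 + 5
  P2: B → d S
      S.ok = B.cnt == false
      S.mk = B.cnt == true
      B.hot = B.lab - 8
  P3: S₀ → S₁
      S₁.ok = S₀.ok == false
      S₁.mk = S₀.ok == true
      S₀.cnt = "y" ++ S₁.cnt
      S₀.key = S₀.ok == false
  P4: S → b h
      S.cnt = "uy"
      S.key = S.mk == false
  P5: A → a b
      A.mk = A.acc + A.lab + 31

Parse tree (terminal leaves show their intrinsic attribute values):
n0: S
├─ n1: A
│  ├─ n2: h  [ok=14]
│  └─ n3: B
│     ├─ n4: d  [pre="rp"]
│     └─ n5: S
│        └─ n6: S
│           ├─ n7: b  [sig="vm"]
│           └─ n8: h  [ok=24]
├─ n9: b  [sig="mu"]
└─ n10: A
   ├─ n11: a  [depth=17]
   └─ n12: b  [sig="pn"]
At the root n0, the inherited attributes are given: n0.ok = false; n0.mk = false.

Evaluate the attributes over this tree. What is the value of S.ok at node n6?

true

1. n0.ok = false  [given at root]
2. n0.mk = false  [given at root]
3. n1.lab = -3  [-3]
4. n1.acc = -6  [-6]
5. n2.ok = 14  [terminal]
6. n3.lab = 8  [h.ok - 6]
7. n3.cnt = true  [A.acc > -7]
8. n4.pre = "rp"  [terminal]
9. n5.ok = false  [B.cnt == false]
10. n5.mk = true  [B.cnt == true]
11. n6.ok = true  [S₀.ok == false]
12. n6.mk = false  [S₀.ok == true]
13. n7.sig = "vm"  [terminal]
14. n8.ok = 24  [terminal]
15. n6.cnt = "uy"  ["uy"]
16. n6.key = true  [S.mk == false]
17. n5.cnt = "yuy"  ["y" ++ S₁.cnt]
18. n5.key = true  [S₀.ok == false]
19. n3.hot = 0  [B.lab - 8]
20. n1.mk = -9  [h.ok * -1 + 5]
21. n9.sig = "mu"  [terminal]
22. n10.lab = -7  [A₀.mk * -1 - 16]
23. n10.acc = -4  [A₀.mk + 5]
24. n11.depth = 17  [terminal]
25. n12.sig = "pn"  [terminal]
26. n10.mk = 20  [A.acc + A.lab + 31]
27. n0.cnt = "mun"  [b.sig ++ "n"]
28. n0.key = true  [S.mk == false]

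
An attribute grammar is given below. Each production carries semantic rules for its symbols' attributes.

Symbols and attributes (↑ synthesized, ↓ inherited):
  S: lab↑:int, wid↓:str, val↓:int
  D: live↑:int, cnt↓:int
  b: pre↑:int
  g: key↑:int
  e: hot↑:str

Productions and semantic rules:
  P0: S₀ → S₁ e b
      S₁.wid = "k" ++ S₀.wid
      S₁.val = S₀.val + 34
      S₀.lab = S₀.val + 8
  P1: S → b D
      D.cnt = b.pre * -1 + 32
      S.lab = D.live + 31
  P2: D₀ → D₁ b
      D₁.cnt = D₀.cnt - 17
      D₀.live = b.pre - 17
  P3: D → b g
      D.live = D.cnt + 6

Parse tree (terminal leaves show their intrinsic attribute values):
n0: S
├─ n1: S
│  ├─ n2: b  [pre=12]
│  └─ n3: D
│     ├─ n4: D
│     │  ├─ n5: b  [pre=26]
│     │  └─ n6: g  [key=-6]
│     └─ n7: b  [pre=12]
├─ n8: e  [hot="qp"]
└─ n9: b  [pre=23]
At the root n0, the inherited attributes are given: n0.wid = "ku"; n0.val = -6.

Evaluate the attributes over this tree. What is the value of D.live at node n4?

9

1. n0.wid = "ku"  [given at root]
2. n0.val = -6  [given at root]
3. n1.wid = "kku"  ["k" ++ S₀.wid]
4. n1.val = 28  [S₀.val + 34]
5. n2.pre = 12  [terminal]
6. n3.cnt = 20  [b.pre * -1 + 32]
7. n4.cnt = 3  [D₀.cnt - 17]
8. n5.pre = 26  [terminal]
9. n6.key = -6  [terminal]
10. n4.live = 9  [D.cnt + 6]
11. n7.pre = 12  [terminal]
12. n3.live = -5  [b.pre - 17]
13. n1.lab = 26  [D.live + 31]
14. n8.hot = "qp"  [terminal]
15. n9.pre = 23  [terminal]
16. n0.lab = 2  [S₀.val + 8]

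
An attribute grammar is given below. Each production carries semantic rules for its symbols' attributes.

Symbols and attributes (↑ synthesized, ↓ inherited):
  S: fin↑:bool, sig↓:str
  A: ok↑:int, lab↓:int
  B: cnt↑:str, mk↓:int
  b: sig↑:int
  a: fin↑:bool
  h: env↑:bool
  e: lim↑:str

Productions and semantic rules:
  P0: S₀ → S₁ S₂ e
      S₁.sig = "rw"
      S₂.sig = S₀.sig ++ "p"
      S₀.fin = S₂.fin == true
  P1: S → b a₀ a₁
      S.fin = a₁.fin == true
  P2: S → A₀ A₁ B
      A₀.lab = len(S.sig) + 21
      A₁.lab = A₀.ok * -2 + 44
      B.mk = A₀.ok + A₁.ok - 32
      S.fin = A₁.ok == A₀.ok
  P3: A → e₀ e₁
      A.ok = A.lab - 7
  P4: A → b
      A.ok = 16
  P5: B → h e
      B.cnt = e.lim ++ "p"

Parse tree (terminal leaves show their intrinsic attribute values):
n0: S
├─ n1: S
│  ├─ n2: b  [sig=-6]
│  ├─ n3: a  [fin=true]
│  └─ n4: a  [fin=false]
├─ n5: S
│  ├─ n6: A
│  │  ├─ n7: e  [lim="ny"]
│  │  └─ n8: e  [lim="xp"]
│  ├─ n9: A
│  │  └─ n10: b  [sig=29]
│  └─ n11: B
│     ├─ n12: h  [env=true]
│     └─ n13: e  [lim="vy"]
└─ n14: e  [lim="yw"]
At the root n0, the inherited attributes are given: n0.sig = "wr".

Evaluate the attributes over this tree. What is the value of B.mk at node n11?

1. n0.sig = "wr"  [given at root]
2. n1.sig = "rw"  ["rw"]
3. n2.sig = -6  [terminal]
4. n3.fin = true  [terminal]
5. n4.fin = false  [terminal]
6. n1.fin = false  [a₁.fin == true]
7. n5.sig = "wrp"  [S₀.sig ++ "p"]
8. n6.lab = 24  [len(S.sig) + 21]
9. n7.lim = "ny"  [terminal]
10. n8.lim = "xp"  [terminal]
11. n6.ok = 17  [A.lab - 7]
12. n9.lab = 10  [A₀.ok * -2 + 44]
13. n10.sig = 29  [terminal]
14. n9.ok = 16  [16]
15. n11.mk = 1  [A₀.ok + A₁.ok - 32]
16. n12.env = true  [terminal]
17. n13.lim = "vy"  [terminal]
18. n11.cnt = "vyp"  [e.lim ++ "p"]
19. n5.fin = false  [A₁.ok == A₀.ok]
20. n14.lim = "yw"  [terminal]
21. n0.fin = false  [S₂.fin == true]

1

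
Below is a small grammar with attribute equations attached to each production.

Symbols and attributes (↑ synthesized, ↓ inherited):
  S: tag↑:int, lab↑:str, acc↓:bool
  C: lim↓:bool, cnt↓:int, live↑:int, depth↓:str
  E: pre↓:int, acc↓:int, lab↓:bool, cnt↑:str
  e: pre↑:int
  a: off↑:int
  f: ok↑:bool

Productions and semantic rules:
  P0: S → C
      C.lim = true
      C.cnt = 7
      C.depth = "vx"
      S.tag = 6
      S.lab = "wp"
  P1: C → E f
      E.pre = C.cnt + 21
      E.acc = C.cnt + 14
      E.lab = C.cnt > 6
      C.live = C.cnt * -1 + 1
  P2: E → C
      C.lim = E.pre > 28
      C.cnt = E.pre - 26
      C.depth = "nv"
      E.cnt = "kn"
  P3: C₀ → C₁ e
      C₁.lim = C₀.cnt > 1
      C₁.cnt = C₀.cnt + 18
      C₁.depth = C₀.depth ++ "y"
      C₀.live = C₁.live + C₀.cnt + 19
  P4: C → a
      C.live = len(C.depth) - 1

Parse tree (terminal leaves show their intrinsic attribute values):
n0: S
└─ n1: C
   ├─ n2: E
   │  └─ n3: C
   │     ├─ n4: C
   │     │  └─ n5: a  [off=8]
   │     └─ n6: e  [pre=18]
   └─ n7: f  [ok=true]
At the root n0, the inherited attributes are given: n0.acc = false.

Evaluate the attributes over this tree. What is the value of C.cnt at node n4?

1. n0.acc = false  [given at root]
2. n1.lim = true  [true]
3. n1.cnt = 7  [7]
4. n1.depth = "vx"  ["vx"]
5. n2.pre = 28  [C.cnt + 21]
6. n2.acc = 21  [C.cnt + 14]
7. n2.lab = true  [C.cnt > 6]
8. n3.lim = false  [E.pre > 28]
9. n3.cnt = 2  [E.pre - 26]
10. n3.depth = "nv"  ["nv"]
11. n4.lim = true  [C₀.cnt > 1]
12. n4.cnt = 20  [C₀.cnt + 18]
13. n4.depth = "nvy"  [C₀.depth ++ "y"]
14. n5.off = 8  [terminal]
15. n4.live = 2  [len(C.depth) - 1]
16. n6.pre = 18  [terminal]
17. n3.live = 23  [C₁.live + C₀.cnt + 19]
18. n2.cnt = "kn"  ["kn"]
19. n7.ok = true  [terminal]
20. n1.live = -6  [C.cnt * -1 + 1]
21. n0.tag = 6  [6]
22. n0.lab = "wp"  ["wp"]

20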